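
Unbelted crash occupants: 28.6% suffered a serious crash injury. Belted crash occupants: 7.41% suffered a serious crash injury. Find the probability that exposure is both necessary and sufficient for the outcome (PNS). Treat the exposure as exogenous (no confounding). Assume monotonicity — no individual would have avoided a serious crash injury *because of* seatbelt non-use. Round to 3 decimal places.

p₁ = 0.286, p₀ = 0.0741.
Under exogeneity and monotonicity, PNS = p₁ − p₀.
PNS = 0.286 − 0.0741 = 0.2119

PNS ≈ 0.212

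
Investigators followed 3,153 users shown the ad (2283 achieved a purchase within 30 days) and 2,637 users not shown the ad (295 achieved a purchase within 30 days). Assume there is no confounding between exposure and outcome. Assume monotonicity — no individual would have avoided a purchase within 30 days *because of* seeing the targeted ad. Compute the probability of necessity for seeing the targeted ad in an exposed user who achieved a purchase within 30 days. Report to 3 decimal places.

p₁ = P(outcome | exposed) = 2283/3153 = 0.72407
p₀ = P(outcome | unexposed) = 295/2637 = 0.11187
Under exogeneity and monotonicity, PN = (p₁ − p₀) / p₁.
PN = (0.72407 − 0.11187) / 0.72407 = 0.6122 / 0.72407 ≈ 0.8455

PN ≈ 0.845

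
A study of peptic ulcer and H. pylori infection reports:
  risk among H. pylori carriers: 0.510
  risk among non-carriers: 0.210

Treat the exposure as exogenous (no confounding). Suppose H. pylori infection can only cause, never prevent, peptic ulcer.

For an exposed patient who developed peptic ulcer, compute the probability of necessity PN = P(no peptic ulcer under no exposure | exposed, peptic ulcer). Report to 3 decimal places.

PN ≈ 0.588

Let p₁ = 0.51, p₀ = 0.21.
Under exogeneity and monotonicity, PN = (p₁ − p₀) / p₁.
PN = (0.51 − 0.21) / 0.51 = 0.3 / 0.51 ≈ 0.5882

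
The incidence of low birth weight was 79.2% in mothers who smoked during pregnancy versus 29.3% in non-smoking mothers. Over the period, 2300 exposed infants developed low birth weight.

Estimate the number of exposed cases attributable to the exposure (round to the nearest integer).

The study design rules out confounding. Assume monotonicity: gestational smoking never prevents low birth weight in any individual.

about 1449 cases

p₁ = 0.792, p₀ = 0.293.
PN = (p₁ − p₀)/p₁ = (0.792 − 0.293) / 0.792 ≈ 0.63005.
Attributable cases ≈ PN × (exposed cases) = 0.63005 × 2300 ≈ 1449.12.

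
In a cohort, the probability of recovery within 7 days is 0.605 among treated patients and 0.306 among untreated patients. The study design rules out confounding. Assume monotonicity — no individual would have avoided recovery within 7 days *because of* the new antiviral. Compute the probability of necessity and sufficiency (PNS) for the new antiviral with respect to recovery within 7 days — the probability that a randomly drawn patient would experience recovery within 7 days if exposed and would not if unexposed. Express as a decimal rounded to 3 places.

Let p₁ = 0.605, p₀ = 0.306.
Under exogeneity and monotonicity, PNS = p₁ − p₀.
PNS = 0.605 − 0.306 = 0.299

PNS ≈ 0.299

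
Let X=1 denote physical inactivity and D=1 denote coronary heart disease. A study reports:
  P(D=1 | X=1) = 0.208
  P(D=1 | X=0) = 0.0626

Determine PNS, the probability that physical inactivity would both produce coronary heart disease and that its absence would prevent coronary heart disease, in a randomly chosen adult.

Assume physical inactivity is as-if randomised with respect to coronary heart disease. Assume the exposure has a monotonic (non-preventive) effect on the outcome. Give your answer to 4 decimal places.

Let p₁ = 0.208, p₀ = 0.0626.
Under exogeneity and monotonicity, PNS = p₁ − p₀.
PNS = 0.208 − 0.0626 = 0.1454

PNS ≈ 0.1454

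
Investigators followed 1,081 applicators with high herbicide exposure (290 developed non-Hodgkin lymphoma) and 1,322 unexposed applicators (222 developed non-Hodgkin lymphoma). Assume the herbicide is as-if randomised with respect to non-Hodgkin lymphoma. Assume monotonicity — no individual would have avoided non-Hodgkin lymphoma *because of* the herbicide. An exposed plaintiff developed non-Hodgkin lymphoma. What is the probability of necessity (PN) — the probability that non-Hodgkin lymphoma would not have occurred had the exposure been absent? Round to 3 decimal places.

p₁ = P(outcome | exposed) = 290/1081 = 0.26827
p₀ = P(outcome | unexposed) = 222/1322 = 0.16793
Under exogeneity and monotonicity, PN = (p₁ − p₀) / p₁.
PN = (0.26827 − 0.16793) / 0.26827 = 0.10034 / 0.26827 ≈ 0.3740

PN ≈ 0.374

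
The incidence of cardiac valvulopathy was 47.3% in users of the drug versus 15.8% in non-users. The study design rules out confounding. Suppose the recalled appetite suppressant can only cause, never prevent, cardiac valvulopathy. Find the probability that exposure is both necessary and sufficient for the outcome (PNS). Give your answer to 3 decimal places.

PNS ≈ 0.315

p₁ = 0.473, p₀ = 0.158.
Under exogeneity and monotonicity, PNS = p₁ − p₀.
PNS = 0.473 − 0.158 = 0.315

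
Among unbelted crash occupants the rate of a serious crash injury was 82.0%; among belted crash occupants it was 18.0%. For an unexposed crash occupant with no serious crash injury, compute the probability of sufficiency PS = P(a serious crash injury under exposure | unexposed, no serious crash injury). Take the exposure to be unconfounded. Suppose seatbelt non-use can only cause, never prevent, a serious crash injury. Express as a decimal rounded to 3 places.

p₁ = 0.82, p₀ = 0.18.
Under exogeneity and monotonicity, PS = (p₁ − p₀) / (1 − p₀).
PS = (0.82 − 0.18) / (1 − 0.18) = 0.64 / 0.82 ≈ 0.7805

PS ≈ 0.780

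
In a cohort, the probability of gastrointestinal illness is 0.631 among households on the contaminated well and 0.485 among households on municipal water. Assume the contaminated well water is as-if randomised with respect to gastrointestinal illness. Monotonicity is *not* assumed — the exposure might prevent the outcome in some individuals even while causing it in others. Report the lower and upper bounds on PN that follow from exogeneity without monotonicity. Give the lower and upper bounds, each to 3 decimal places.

Let p₁ = 0.631, p₀ = 0.485.
Under exogeneity alone the bounds on PN are max{0,(p₁−p₀)/p₁} ≤ PN ≤ min{1,(1−p₀)/p₁}.
  lower = (p₁ − p₀)/p₁ = 0.146 / 0.631 ≈ 0.2314
  upper = min{1, (1 − p₀)/p₁} = 0.515 / 0.631 ≈ 0.8162

0.231 ≤ PN ≤ 0.816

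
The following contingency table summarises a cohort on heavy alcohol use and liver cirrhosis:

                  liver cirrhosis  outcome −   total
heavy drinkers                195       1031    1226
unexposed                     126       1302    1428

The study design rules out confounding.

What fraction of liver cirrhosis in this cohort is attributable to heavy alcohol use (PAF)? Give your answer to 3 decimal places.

PAF ≈ 0.270

p₁ = P(outcome | exposed) = 195/1226 = 0.15905
p₀ = P(outcome | unexposed) = 126/1428 = 0.088235
Exposure prevalence π = 1226/2654 = 0.46194; overall risk P(Y=1) = 0.12095.
Under exogeneity, PAF = [P(Y=1) − p₀]/P(Y=1).
PAF = (0.12095 − 0.088235) / 0.12095 ≈ 0.2705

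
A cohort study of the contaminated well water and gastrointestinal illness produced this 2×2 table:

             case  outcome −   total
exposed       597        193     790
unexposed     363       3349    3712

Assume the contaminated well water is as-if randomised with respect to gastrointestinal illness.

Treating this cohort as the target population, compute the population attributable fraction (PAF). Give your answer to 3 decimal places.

p₁ = P(outcome | exposed) = 597/790 = 0.7557
p₀ = P(outcome | unexposed) = 363/3712 = 0.097791
Exposure prevalence π = 790/4502 = 0.17548; overall risk P(Y=1) = 0.21324.
Under exogeneity, PAF = [P(Y=1) − p₀]/P(Y=1).
PAF = (0.21324 − 0.097791) / 0.21324 ≈ 0.5414

PAF ≈ 0.541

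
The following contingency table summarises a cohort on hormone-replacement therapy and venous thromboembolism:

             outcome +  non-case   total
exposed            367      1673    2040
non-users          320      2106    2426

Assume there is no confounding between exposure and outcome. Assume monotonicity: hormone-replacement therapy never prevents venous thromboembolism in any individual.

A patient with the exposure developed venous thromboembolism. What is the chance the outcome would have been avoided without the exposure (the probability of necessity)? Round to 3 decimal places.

p₁ = P(outcome | exposed) = 367/2040 = 0.1799
p₀ = P(outcome | unexposed) = 320/2426 = 0.1319
Under exogeneity and monotonicity, PN = (p₁ − p₀) / p₁.
PN = (0.1799 − 0.1319) / 0.1799 = 0.047998 / 0.1799 ≈ 0.2668

PN ≈ 0.267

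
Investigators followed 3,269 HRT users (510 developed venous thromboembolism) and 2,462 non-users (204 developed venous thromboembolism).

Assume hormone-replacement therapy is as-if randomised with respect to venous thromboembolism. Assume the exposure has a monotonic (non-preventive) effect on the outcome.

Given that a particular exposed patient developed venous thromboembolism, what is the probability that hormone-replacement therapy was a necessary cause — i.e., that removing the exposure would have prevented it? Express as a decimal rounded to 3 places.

PN ≈ 0.469

p₁ = P(outcome | exposed) = 510/3269 = 0.15601
p₀ = P(outcome | unexposed) = 204/2462 = 0.082859
Under exogeneity and monotonicity, PN = (p₁ − p₀) / p₁.
PN = (0.15601 − 0.082859) / 0.15601 = 0.073152 / 0.15601 ≈ 0.4689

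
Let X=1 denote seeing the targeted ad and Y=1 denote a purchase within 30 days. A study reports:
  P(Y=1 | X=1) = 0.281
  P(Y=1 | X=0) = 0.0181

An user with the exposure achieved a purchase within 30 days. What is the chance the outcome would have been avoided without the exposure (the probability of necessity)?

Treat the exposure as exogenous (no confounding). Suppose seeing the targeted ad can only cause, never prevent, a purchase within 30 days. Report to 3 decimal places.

Let p₁ = 0.281, p₀ = 0.0181.
Under exogeneity and monotonicity, PN = (p₁ − p₀) / p₁.
PN = (0.281 − 0.0181) / 0.281 = 0.2629 / 0.281 ≈ 0.9356

PN ≈ 0.936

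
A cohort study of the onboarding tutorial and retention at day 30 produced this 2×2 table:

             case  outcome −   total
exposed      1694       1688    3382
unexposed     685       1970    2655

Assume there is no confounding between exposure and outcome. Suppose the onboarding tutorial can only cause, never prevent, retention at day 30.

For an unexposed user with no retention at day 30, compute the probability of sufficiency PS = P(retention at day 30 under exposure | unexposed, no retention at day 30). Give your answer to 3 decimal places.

PS ≈ 0.327

p₁ = P(outcome | exposed) = 1694/3382 = 0.50089
p₀ = P(outcome | unexposed) = 685/2655 = 0.258
Under exogeneity and monotonicity, PS = (p₁ − p₀) / (1 − p₀).
PS = (0.50089 − 0.258) / (1 − 0.258) = 0.24288 / 0.742 ≈ 0.3273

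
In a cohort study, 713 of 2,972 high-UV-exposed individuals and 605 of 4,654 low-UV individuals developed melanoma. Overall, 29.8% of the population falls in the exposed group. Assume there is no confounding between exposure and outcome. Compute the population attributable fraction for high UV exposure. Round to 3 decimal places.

PAF ≈ 0.201

p₁ = P(outcome | exposed) = 713/2972 = 0.23991
p₀ = P(outcome | unexposed) = 605/4654 = 0.13
Overall risk P(Y=1) = π·p₁ + (1−π)·p₀ = 0.298×0.23991 + 0.702×0.13 = 0.16275.
Under exogeneity, PAF = [P(Y=1) − p₀] / P(Y=1).
PAF = (0.16275 − 0.13) / 0.16275 ≈ 0.2012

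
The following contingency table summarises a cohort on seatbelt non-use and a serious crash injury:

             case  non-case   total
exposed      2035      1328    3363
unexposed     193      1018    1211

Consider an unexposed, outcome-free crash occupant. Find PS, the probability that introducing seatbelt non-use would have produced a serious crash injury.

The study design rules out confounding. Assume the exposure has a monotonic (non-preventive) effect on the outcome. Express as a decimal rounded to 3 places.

p₁ = P(outcome | exposed) = 2035/3363 = 0.60511
p₀ = P(outcome | unexposed) = 193/1211 = 0.15937
Under exogeneity and monotonicity, PS = (p₁ − p₀)/(1 − p₀).
PS = (0.60511 − 0.15937) / 0.84063 ≈ 0.5302

PS ≈ 0.530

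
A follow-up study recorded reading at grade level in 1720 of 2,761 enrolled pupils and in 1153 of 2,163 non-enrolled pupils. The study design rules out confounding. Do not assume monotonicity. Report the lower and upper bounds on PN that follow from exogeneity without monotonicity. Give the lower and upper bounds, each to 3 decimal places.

0.144 ≤ PN ≤ 0.750

p₁ = P(outcome | exposed) = 1720/2761 = 0.62296
p₀ = P(outcome | unexposed) = 1153/2163 = 0.53306
Under exogeneity alone the bounds on PN are max{0,(p₁−p₀)/p₁} ≤ PN ≤ min{1,(1−p₀)/p₁}.
  lower = (p₁ − p₀)/p₁ = 0.089907 / 0.62296 ≈ 0.1443
  upper = min{1, (1 − p₀)/p₁} = 0.46694 / 0.62296 ≈ 0.7496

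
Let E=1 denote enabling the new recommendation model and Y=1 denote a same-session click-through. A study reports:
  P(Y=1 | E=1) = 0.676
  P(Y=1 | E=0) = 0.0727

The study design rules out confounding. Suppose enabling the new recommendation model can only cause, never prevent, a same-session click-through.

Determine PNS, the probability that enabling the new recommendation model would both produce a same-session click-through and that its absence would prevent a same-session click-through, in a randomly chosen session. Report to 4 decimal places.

Let p₁ = 0.676, p₀ = 0.0727.
Under exogeneity and monotonicity, PNS = p₁ − p₀.
PNS = 0.676 − 0.0727 = 0.6033

PNS ≈ 0.6033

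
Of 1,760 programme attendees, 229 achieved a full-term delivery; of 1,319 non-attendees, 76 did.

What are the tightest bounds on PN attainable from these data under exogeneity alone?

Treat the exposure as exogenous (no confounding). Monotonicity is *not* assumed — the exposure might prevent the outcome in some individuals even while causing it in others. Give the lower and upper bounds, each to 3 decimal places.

p₁ = P(outcome | exposed) = 229/1760 = 0.13011
p₀ = P(outcome | unexposed) = 76/1319 = 0.057619
Under exogeneity alone the bounds on PN are max{0,(p₁−p₀)/p₁} ≤ PN ≤ min{1,(1−p₀)/p₁}.
  lower = (p₁ − p₀)/p₁ = 0.072494 / 0.13011 ≈ 0.5572
  upper = min{1, (1 − p₀)/p₁} = 0.94238 / 0.13011 ≈ 7.2428 → capped at 1

0.557 ≤ PN ≤ 1.000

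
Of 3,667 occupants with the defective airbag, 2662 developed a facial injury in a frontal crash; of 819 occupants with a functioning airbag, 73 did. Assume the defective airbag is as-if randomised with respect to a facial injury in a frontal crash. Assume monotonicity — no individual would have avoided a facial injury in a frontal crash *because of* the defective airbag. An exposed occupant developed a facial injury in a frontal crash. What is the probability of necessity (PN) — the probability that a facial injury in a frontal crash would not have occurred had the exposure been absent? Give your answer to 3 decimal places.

PN ≈ 0.877

p₁ = P(outcome | exposed) = 2662/3667 = 0.72593
p₀ = P(outcome | unexposed) = 73/819 = 0.089133
Under exogeneity and monotonicity, PN = (p₁ − p₀) / p₁.
PN = (0.72593 − 0.089133) / 0.72593 = 0.6368 / 0.72593 ≈ 0.8772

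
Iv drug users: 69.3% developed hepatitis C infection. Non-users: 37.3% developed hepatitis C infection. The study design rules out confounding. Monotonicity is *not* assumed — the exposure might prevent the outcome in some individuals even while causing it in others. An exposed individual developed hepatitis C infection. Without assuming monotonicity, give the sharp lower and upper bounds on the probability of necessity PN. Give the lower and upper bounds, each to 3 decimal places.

0.462 ≤ PN ≤ 0.905

p₁ = 0.693, p₀ = 0.373.
Under exogeneity alone the bounds on PN are max{0,(p₁−p₀)/p₁} ≤ PN ≤ min{1,(1−p₀)/p₁}.
  lower = (p₁ − p₀)/p₁ = 0.32 / 0.693 ≈ 0.4618
  upper = min{1, (1 − p₀)/p₁} = 0.627 / 0.693 ≈ 0.9048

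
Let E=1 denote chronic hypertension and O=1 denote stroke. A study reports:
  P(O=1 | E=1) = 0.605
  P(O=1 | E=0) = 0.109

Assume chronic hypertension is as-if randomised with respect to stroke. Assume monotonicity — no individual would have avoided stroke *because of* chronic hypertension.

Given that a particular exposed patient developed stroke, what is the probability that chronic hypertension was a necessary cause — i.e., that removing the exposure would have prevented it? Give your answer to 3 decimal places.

PN ≈ 0.820

Let p₁ = 0.605, p₀ = 0.109.
Under exogeneity and monotonicity, PN = (p₁ − p₀) / p₁.
PN = (0.605 − 0.109) / 0.605 = 0.496 / 0.605 ≈ 0.8198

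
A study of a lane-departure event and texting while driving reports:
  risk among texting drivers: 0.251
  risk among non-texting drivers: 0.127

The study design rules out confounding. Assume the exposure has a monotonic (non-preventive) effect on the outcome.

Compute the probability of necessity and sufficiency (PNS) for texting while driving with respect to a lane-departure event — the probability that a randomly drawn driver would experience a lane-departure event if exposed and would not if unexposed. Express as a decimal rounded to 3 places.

Let p₁ = 0.251, p₀ = 0.127.
Under exogeneity and monotonicity, PNS = p₁ − p₀.
PNS = 0.251 − 0.127 = 0.124

PNS ≈ 0.124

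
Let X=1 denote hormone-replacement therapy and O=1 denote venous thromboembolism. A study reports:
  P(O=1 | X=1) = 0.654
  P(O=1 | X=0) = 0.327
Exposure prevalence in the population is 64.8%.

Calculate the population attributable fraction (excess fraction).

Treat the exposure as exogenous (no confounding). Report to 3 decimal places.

PAF ≈ 0.393

Let p₁ = 0.654, p₀ = 0.327.
Overall risk P(Y=1) = π·p₁ + (1−π)·p₀ = 0.648×0.654 + 0.352×0.327 = 0.5389.
Under exogeneity, PAF = [P(Y=1) − p₀] / P(Y=1).
PAF = (0.5389 − 0.327) / 0.5389 ≈ 0.3932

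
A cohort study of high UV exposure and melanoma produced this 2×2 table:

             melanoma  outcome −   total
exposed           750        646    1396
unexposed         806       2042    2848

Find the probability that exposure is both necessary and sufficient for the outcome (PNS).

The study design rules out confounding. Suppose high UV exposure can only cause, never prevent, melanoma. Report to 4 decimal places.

PNS ≈ 0.2542

p₁ = P(outcome | exposed) = 750/1396 = 0.53725
p₀ = P(outcome | unexposed) = 806/2848 = 0.28301
Under exogeneity and monotonicity, PNS = p₁ − p₀.
PNS = 0.53725 − 0.28301 = 0.25424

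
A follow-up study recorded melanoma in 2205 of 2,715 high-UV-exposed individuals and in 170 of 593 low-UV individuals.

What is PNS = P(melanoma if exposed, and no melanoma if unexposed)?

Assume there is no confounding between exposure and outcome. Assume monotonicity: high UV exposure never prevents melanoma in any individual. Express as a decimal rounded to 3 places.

p₁ = P(outcome | exposed) = 2205/2715 = 0.81215
p₀ = P(outcome | unexposed) = 170/593 = 0.28668
Under exogeneity and monotonicity, PNS = p₁ − p₀.
PNS = 0.81215 − 0.28668 = 0.52548

PNS ≈ 0.525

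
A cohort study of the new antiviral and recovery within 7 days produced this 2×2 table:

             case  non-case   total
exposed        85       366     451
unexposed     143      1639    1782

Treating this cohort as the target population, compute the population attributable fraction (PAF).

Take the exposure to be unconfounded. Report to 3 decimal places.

PAF ≈ 0.214

p₁ = P(outcome | exposed) = 85/451 = 0.18847
p₀ = P(outcome | unexposed) = 143/1782 = 0.080247
Exposure prevalence π = 451/2233 = 0.20197; overall risk P(Y=1) = 0.1021.
Under exogeneity, PAF = [P(Y=1) − p₀]/P(Y=1).
PAF = (0.1021 − 0.080247) / 0.1021 ≈ 0.2141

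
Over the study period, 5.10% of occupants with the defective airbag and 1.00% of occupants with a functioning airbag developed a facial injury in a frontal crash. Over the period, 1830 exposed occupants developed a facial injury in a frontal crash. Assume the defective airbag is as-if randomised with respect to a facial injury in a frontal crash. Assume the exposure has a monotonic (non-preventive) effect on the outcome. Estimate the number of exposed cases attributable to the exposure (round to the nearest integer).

p₁ = 0.051, p₀ = 0.01.
PN = (p₁ − p₀)/p₁ = (0.051 − 0.01) / 0.051 ≈ 0.80392.
Attributable cases ≈ PN × (exposed cases) = 0.80392 × 1830 ≈ 1471.18.

about 1471 cases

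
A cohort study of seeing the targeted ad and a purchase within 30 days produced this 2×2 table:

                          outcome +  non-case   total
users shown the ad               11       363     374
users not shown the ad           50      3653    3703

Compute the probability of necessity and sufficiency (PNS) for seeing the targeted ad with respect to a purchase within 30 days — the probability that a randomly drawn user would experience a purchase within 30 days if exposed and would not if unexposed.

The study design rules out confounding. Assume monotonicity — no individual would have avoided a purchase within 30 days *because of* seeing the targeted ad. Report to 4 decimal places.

PNS ≈ 0.0159

p₁ = P(outcome | exposed) = 11/374 = 0.029412
p₀ = P(outcome | unexposed) = 50/3703 = 0.013503
Under exogeneity and monotonicity, PNS = p₁ − p₀.
PNS = 0.029412 − 0.013503 = 0.015909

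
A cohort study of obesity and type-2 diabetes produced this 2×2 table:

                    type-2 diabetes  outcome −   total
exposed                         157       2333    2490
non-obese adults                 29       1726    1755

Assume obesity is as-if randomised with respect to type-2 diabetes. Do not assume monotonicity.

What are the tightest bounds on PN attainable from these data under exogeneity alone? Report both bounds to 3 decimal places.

p₁ = P(outcome | exposed) = 157/2490 = 0.063052
p₀ = P(outcome | unexposed) = 29/1755 = 0.016524
Under exogeneity alone the bounds on PN are max{0,(p₁−p₀)/p₁} ≤ PN ≤ min{1,(1−p₀)/p₁}.
  lower = (p₁ − p₀)/p₁ = 0.046528 / 0.063052 ≈ 0.7379
  upper = min{1, (1 − p₀)/p₁} = 0.98348 / 0.063052 ≈ 15.5978 → capped at 1

0.738 ≤ PN ≤ 1.000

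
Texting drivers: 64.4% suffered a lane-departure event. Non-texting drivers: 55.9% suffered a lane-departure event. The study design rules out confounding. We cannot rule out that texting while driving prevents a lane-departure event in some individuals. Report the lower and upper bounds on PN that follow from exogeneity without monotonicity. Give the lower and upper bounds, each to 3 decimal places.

p₁ = 0.644, p₀ = 0.559.
Under exogeneity alone the bounds on PN are max{0,(p₁−p₀)/p₁} ≤ PN ≤ min{1,(1−p₀)/p₁}.
  lower = (p₁ − p₀)/p₁ = 0.085 / 0.644 ≈ 0.1320
  upper = min{1, (1 − p₀)/p₁} = 0.441 / 0.644 ≈ 0.6848

0.132 ≤ PN ≤ 0.685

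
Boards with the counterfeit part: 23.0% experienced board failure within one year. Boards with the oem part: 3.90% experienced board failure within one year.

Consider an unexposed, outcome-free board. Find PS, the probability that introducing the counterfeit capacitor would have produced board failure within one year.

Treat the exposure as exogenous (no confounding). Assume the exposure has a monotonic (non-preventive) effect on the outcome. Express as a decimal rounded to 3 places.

PS ≈ 0.199

p₁ = 0.23, p₀ = 0.039.
Under exogeneity and monotonicity, PS = (p₁ − p₀) / (1 − p₀).
PS = (0.23 − 0.039) / (1 − 0.039) = 0.191 / 0.961 ≈ 0.1988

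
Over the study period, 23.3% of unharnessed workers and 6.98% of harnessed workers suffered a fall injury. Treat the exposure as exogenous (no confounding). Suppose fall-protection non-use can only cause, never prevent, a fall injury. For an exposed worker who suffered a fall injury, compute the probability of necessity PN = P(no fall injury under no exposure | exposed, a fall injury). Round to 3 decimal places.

p₁ = 0.233, p₀ = 0.0698.
Under exogeneity and monotonicity, PN = (p₁ − p₀) / p₁.
PN = (0.233 − 0.0698) / 0.233 = 0.1632 / 0.233 ≈ 0.7004

PN ≈ 0.700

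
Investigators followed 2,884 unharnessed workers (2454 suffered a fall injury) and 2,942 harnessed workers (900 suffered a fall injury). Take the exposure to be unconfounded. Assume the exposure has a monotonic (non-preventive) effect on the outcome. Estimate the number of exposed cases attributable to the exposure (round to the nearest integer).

p₁ = P(outcome | exposed) = 2454/2884 = 0.8509
p₀ = P(outcome | unexposed) = 900/2942 = 0.30591
PN = (p₁ − p₀)/p₁ = (0.8509 − 0.30591) / 0.8509 ≈ 0.64048.
Attributable cases ≈ PN × (exposed cases) = 0.64048 × 2454 ≈ 1571.74.

about 1572 cases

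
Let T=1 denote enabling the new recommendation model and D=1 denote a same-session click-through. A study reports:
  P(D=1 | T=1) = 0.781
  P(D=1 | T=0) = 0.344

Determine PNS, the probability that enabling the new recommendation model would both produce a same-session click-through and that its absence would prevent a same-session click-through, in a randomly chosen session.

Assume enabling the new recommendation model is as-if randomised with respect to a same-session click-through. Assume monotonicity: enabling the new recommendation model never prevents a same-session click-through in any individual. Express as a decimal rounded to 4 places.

Let p₁ = 0.781, p₀ = 0.344.
Under exogeneity and monotonicity, PNS = p₁ − p₀.
PNS = 0.781 − 0.344 = 0.437

PNS ≈ 0.4370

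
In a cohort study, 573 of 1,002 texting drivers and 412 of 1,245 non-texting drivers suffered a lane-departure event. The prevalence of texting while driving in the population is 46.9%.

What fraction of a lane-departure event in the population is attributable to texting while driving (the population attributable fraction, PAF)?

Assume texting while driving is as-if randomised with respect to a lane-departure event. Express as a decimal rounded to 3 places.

PAF ≈ 0.255

p₁ = P(outcome | exposed) = 573/1002 = 0.57186
p₀ = P(outcome | unexposed) = 412/1245 = 0.33092
Overall risk P(Y=1) = π·p₁ + (1−π)·p₀ = 0.469×0.57186 + 0.531×0.33092 = 0.44392.
Under exogeneity, PAF = [P(Y=1) − p₀] / P(Y=1).
PAF = (0.44392 − 0.33092) / 0.44392 ≈ 0.2545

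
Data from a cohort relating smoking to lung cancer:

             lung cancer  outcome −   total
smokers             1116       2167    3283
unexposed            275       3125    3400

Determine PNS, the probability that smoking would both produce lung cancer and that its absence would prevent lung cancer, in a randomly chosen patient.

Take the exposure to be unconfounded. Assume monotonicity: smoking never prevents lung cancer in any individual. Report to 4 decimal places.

PNS ≈ 0.2591

p₁ = P(outcome | exposed) = 1116/3283 = 0.33993
p₀ = P(outcome | unexposed) = 275/3400 = 0.080882
Under exogeneity and monotonicity, PNS = p₁ − p₀.
PNS = 0.33993 − 0.080882 = 0.25905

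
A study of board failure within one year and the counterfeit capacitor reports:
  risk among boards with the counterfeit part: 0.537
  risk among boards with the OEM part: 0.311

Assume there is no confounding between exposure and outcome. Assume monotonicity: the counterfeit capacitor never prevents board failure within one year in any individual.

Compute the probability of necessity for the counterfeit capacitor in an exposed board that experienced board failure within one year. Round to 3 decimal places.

Let p₁ = 0.537, p₀ = 0.311.
Under exogeneity and monotonicity, PN = (p₁ − p₀) / p₁.
PN = (0.537 − 0.311) / 0.537 = 0.226 / 0.537 ≈ 0.4209

PN ≈ 0.421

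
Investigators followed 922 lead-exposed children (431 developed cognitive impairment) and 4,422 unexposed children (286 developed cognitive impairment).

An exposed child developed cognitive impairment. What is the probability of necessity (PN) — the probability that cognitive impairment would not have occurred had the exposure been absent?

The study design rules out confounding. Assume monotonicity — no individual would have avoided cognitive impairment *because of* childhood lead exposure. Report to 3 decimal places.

p₁ = P(outcome | exposed) = 431/922 = 0.46746
p₀ = P(outcome | unexposed) = 286/4422 = 0.064677
Under exogeneity and monotonicity, PN = (p₁ − p₀) / p₁.
PN = (0.46746 − 0.064677) / 0.46746 = 0.40279 / 0.46746 ≈ 0.8616

PN ≈ 0.862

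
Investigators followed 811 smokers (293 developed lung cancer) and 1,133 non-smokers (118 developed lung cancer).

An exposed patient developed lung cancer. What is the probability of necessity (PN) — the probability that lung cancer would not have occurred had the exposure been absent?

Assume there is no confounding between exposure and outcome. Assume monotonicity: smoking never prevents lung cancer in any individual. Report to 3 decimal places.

p₁ = P(outcome | exposed) = 293/811 = 0.36128
p₀ = P(outcome | unexposed) = 118/1133 = 0.10415
Under exogeneity and monotonicity, PN = (p₁ − p₀) / p₁.
PN = (0.36128 − 0.10415) / 0.36128 = 0.25713 / 0.36128 ≈ 0.7117

PN ≈ 0.712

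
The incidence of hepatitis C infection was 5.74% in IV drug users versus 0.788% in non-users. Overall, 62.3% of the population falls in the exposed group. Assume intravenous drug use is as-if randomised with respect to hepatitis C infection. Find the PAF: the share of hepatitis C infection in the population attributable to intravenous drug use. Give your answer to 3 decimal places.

p₁ = 0.0574, p₀ = 0.00788.
Overall risk P(Y=1) = π·p₁ + (1−π)·p₀ = 0.623×0.0574 + 0.377×0.00788 = 0.038731.
Under exogeneity, PAF = [P(Y=1) − p₀] / P(Y=1).
PAF = (0.038731 − 0.00788) / 0.038731 ≈ 0.7965

PAF ≈ 0.797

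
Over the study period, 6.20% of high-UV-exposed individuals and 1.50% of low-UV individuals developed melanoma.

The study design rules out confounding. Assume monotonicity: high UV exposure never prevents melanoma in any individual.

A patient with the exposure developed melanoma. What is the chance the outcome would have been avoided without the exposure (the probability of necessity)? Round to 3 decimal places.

p₁ = 0.062, p₀ = 0.015.
Under exogeneity and monotonicity, PN = (p₁ − p₀) / p₁.
PN = (0.062 − 0.015) / 0.062 = 0.047 / 0.062 ≈ 0.7581

PN ≈ 0.758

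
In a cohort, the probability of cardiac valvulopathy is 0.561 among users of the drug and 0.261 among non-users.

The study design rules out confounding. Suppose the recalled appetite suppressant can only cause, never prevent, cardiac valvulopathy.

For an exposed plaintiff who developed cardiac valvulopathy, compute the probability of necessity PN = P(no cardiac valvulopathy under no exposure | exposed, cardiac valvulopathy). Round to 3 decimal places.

PN ≈ 0.535

Let p₁ = 0.561, p₀ = 0.261.
Under exogeneity and monotonicity, PN = (p₁ − p₀) / p₁.
PN = (0.561 − 0.261) / 0.561 = 0.3 / 0.561 ≈ 0.5348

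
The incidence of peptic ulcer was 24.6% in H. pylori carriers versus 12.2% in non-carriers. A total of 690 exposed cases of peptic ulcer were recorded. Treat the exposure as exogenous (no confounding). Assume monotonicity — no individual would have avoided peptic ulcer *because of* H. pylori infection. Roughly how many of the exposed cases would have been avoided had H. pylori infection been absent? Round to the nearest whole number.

about 348 cases

p₁ = 0.246, p₀ = 0.122.
PN = (p₁ − p₀)/p₁ = (0.246 − 0.122) / 0.246 ≈ 0.50407.
Attributable cases ≈ PN × (exposed cases) = 0.50407 × 690 ≈ 347.80.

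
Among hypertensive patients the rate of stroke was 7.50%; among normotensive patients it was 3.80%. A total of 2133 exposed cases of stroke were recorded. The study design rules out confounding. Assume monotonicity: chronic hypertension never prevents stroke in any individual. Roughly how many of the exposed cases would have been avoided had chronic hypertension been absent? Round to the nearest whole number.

about 1052 cases

p₁ = 0.075, p₀ = 0.038.
PN = (p₁ − p₀)/p₁ = (0.075 − 0.038) / 0.075 ≈ 0.49333.
Attributable cases ≈ PN × (exposed cases) = 0.49333 × 2133 ≈ 1052.28.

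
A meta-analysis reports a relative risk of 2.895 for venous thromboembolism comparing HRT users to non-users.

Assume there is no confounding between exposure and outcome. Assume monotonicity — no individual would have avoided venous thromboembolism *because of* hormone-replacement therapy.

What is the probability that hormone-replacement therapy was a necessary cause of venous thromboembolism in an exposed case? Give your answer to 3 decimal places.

PN ≈ 0.655

Under exogeneity and monotonicity, PN = (RR − 1) / RR = 1 − 1/RR.
PN = (2.895 − 1) / 2.895 = 1.895 / 2.895 ≈ 0.6546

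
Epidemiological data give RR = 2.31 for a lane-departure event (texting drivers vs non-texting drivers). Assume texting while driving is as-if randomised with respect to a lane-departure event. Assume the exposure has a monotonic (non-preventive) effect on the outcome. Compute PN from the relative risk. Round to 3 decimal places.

PN ≈ 0.567

Under exogeneity and monotonicity, PN = (RR − 1) / RR = 1 − 1/RR.
PN = (2.31 − 1) / 2.31 = 1.31 / 2.31 ≈ 0.5671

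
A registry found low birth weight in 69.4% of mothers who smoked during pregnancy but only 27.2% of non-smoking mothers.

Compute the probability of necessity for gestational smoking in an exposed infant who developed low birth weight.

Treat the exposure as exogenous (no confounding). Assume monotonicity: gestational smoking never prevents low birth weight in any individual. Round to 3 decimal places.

PN ≈ 0.608

p₁ = 0.694, p₀ = 0.272.
Under exogeneity and monotonicity, PN = (p₁ − p₀) / p₁.
PN = (0.694 − 0.272) / 0.694 = 0.422 / 0.694 ≈ 0.6081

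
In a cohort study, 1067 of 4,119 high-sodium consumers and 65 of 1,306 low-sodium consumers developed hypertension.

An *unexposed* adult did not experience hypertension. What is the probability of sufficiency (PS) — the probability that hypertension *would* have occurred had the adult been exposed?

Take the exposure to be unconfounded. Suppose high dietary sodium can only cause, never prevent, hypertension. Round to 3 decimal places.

p₁ = P(outcome | exposed) = 1067/4119 = 0.25904
p₀ = P(outcome | unexposed) = 65/1306 = 0.04977
Under exogeneity and monotonicity, PS = (p₁ − p₀) / (1 − p₀).
PS = (0.25904 − 0.04977) / (1 − 0.04977) = 0.20927 / 0.95023 ≈ 0.2202

PS ≈ 0.220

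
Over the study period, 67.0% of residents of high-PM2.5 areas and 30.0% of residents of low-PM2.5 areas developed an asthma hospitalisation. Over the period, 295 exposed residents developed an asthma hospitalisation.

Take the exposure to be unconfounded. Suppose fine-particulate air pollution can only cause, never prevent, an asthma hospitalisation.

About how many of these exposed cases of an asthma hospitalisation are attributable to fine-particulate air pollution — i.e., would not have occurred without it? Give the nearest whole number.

about 163 cases

p₁ = 0.67, p₀ = 0.3.
PN = (p₁ − p₀)/p₁ = (0.67 − 0.3) / 0.67 ≈ 0.55224.
Attributable cases ≈ PN × (exposed cases) = 0.55224 × 295 ≈ 162.91.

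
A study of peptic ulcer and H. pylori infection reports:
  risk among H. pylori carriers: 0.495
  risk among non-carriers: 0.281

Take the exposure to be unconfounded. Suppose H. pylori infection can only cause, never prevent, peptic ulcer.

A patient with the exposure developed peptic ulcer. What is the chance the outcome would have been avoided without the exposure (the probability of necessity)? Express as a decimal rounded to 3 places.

PN ≈ 0.432

Let p₁ = 0.495, p₀ = 0.281.
Under exogeneity and monotonicity, PN = (p₁ − p₀) / p₁.
PN = (0.495 − 0.281) / 0.495 = 0.214 / 0.495 ≈ 0.4323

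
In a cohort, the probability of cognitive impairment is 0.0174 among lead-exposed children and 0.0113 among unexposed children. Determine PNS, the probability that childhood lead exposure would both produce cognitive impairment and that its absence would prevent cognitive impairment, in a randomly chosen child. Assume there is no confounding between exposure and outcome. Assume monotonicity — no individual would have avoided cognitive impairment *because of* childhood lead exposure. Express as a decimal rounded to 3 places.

Let p₁ = 0.0174, p₀ = 0.0113.
Under exogeneity and monotonicity, PNS = p₁ − p₀.
PNS = 0.0174 − 0.0113 = 0.0061

PNS ≈ 0.006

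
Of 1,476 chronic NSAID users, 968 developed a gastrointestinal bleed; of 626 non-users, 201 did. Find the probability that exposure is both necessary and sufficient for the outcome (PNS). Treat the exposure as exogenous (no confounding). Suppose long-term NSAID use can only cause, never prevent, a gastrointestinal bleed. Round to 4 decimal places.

PNS ≈ 0.3347

p₁ = P(outcome | exposed) = 968/1476 = 0.65583
p₀ = P(outcome | unexposed) = 201/626 = 0.32109
Under exogeneity and monotonicity, PNS = p₁ − p₀.
PNS = 0.65583 − 0.32109 = 0.33474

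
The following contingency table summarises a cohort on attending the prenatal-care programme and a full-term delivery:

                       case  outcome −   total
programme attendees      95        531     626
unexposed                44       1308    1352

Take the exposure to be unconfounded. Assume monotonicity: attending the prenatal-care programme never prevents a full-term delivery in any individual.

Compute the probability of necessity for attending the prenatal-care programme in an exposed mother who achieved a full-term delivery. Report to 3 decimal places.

p₁ = P(outcome | exposed) = 95/626 = 0.15176
p₀ = P(outcome | unexposed) = 44/1352 = 0.032544
Under exogeneity and monotonicity, PN = (p₁ − p₀) / p₁.
PN = (0.15176 − 0.032544) / 0.15176 = 0.11921 / 0.15176 ≈ 0.7855

PN ≈ 0.786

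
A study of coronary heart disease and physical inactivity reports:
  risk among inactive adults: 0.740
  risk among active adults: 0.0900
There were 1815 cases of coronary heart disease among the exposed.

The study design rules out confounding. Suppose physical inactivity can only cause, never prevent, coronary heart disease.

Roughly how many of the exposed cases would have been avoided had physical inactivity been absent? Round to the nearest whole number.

Let p₁ = 0.74, p₀ = 0.09.
PN = (p₁ − p₀)/p₁ = (0.74 − 0.09) / 0.74 ≈ 0.87838.
Attributable cases ≈ PN × (exposed cases) = 0.87838 × 1815 ≈ 1594.26.

about 1594 cases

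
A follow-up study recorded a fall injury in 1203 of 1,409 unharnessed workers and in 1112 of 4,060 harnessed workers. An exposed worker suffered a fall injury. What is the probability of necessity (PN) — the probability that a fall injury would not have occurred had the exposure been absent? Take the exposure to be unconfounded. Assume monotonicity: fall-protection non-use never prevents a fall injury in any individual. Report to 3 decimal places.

PN ≈ 0.679

p₁ = P(outcome | exposed) = 1203/1409 = 0.8538
p₀ = P(outcome | unexposed) = 1112/4060 = 0.27389
Under exogeneity and monotonicity, PN = (p₁ − p₀) / p₁.
PN = (0.8538 − 0.27389) / 0.8538 = 0.57991 / 0.8538 ≈ 0.6792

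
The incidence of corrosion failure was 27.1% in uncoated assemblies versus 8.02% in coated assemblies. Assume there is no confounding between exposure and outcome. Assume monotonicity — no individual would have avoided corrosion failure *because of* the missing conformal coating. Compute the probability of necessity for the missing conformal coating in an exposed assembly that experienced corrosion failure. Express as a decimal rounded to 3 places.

PN ≈ 0.704

p₁ = 0.271, p₀ = 0.0802.
Under exogeneity and monotonicity, PN = (p₁ − p₀) / p₁.
PN = (0.271 − 0.0802) / 0.271 = 0.1908 / 0.271 ≈ 0.7041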